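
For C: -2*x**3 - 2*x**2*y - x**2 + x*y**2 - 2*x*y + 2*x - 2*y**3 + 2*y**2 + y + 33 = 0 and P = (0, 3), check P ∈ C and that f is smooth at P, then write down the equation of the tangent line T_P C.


Tangent line at P: 5*x - 41*y + 123 = 0.

Step 1: f(0, 3) = 0, so P lies on C.
Step 2: partial derivatives
  f_x(x, y) = -6*x**2 - 4*x*y - 2*x + y**2 - 2*y + 2, f_y(x, y) = -2*x**2 + 2*x*y - 2*x - 6*y**2 + 4*y + 1.
  f_x(P) = 5, f_y(P) = -41 (gradient nonzero, so P is smooth).
Step 3: tangent line at P: 5·(x − 0) + -41·(y − 3) = 0.
Expanding: 5*x - 41*y + 123 = 0.


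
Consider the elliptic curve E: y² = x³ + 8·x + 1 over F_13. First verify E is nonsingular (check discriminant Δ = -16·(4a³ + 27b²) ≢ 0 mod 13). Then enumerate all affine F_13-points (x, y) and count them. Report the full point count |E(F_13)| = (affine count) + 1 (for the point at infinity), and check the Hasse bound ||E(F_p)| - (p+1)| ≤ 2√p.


Affine points = {(0, 1), (0, 12), (1, 6), (1, 7), (2, 5), (2, 8), (3, 0), (5, 6), (5, 7), (7, 6), (7, 7), (9, 3), (9, 10), (11, 4), (11, 9)}; affine count = 15; |E(F_13)| = 16.

Discriminant check: Δ ∝ 4a³ + 27b² = 4·8³ + 27·1² = 4·512 + 27·1 ≡ 8 (mod 13). Nonzero ⇒ E is nonsingular.
For each x ∈ F_13, compute rhs = x³ + 8·x + 1 mod 13, then count y ∈ F_13 with y² ≡ rhs.
  x = 0: rhs = 1, matching y values: 1, 12 (2 points).
  x = 1: rhs = 10, matching y values: 6, 7 (2 points).
  x = 2: rhs = 12, matching y values: 5, 8 (2 points).
  x = 3: rhs = 0, matching y values: 0 (1 points).
  x = 4: rhs = 6, matching y values: none (0 points).
  x = 5: rhs = 10, matching y values: 6, 7 (2 points).
  x = 6: rhs = 5, matching y values: none (0 points).
  x = 7: rhs = 10, matching y values: 6, 7 (2 points).
  x = 8: rhs = 5, matching y values: none (0 points).
  x = 9: rhs = 9, matching y values: 3, 10 (2 points).
  x = 10: rhs = 2, matching y values: none (0 points).
  x = 11: rhs = 3, matching y values: 4, 9 (2 points).
  x = 12: rhs = 5, matching y values: none (0 points).
Total affine count: 15.
Full point count |E(F_13)| = 15 + 1 = 16.
Hasse bound: |16 − (13+1)| = |2| = 2 ≤ 2√13 ≈ 7.2111 ✓.


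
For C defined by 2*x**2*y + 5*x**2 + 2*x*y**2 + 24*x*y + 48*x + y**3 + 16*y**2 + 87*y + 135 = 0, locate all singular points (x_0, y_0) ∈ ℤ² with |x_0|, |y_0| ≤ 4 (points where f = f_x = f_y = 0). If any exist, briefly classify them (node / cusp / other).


Singular points: {(-3, -3)}; classification: node.

Compute partial derivatives:
  f_x = 4*x*y + 10*x + 2*y**2 + 24*y + 48.
  f_y = 2*x**2 + 4*x*y + 24*x + 3*y**2 + 32*y + 87.
Scan x_0 ∈ {−4, ..., 4}. For each x_0, f_y(x_0, y) is a polynomial in y; find its integer roots y ∈ {−4, ..., 4}, then test f_x and f at those candidates.
  x = -4: f_y(-4, y) = 3*y**2 + 16*y + 23; no integer root y with |y| ≤ 4.
  x = -3: f_y(-3, y) = 3*y**2 + 20*y + 33; vanishes at y ∈ {-3}. (-3, -3): f_x = 0, f = 0 — SINGULAR.
  x = -2: f_y(-2, y) = 3*y**2 + 24*y + 47; no integer root y with |y| ≤ 4.
  x = -1: f_y(-1, y) = 3*y**2 + 28*y + 65; no integer root y with |y| ≤ 4.
  x = 0: f_y(0, y) = 3*y**2 + 32*y + 87; no integer root y with |y| ≤ 4.
  x = 1: f_y(1, y) = 3*y**2 + 36*y + 113; no integer root y with |y| ≤ 4.
  x = 2: f_y(2, y) = 3*y**2 + 40*y + 143; no integer root y with |y| ≤ 4.
  x = 3: f_y(3, y) = 3*y**2 + 44*y + 177; no integer root y with |y| ≤ 4.
  x = 4: f_y(4, y) = 3*y**2 + 48*y + 215; no integer root y with |y| ≤ 4.
Only singular point on the grid: (-3, -3).
Classify: substitute x = -3 + u, y = -3 + v and expand: f = 2*u**2*v - u**2 + 2*u*v**2 + v**3 + v**2.
No constant or linear terms (consistent with a singular point). Quadratic part: -u**2 + v**2. Cubic part: 2*u**2*v + 2*u*v**2 + v**3.
The quadratic part v**2 - u**2 = (v − u)(v + u) splits into two distinct linear factors, so there are two distinct tangent lines y − -3 = ±(x − -3) — this is a node (ordinary double point).
Classification: node.


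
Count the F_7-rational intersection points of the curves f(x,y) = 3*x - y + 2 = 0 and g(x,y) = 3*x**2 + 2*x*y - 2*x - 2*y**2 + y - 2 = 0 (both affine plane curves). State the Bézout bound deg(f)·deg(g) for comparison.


Common zeros: ∅; count = 0; Bézout bound = 2.

deg(f) = 1, deg(g) = 2, so Bézout bound = 2.
Scan x ∈ F_7. For each x, list the y ∈ F_7 with f(x, y) ≡ 0 and those with g(x, y) ≡ 0 (mod 7); the common zeros in that column are the intersection.
  x = 0: f ≡ 0 at y ∈ {2}; g ≡ 0 at y ∈ ∅; common: ∅.
  x = 1: f ≡ 0 at y ∈ {5}; g ≡ 0 at y ∈ {1, 4}; common: ∅.
  x = 2: f ≡ 0 at y ∈ {1}; g ≡ 0 at y ∈ ∅; common: ∅.
  x = 3: f ≡ 0 at y ∈ {4}; g ≡ 0 at y ∈ ∅; common: ∅.
  x = 4: f ≡ 0 at y ∈ {0}; g ≡ 0 at y ∈ {4}; common: ∅.
  x = 5: f ≡ 0 at y ∈ {3}; g ≡ 0 at y ∈ {0, 2}; common: ∅.
  x = 6: f ≡ 0 at y ∈ {6}; g ≡ 0 at y ∈ {1, 2}; common: ∅.
Collecting: common zeros = ∅, so the count is 0.
Comparison with the Bézout bound: 0 ≤ 2 = deg(f)·deg(g), as expected for curves with no common component (the affine F_7-count falls short of the bound because intersections may lie at infinity, over extension fields, or carry multiplicity).


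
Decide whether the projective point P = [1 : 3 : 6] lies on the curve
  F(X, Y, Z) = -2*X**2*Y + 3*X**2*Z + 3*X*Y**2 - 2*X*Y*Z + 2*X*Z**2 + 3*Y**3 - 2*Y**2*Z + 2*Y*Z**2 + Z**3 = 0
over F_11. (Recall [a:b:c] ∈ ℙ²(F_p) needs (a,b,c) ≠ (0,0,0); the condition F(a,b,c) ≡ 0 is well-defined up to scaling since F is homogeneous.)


F(1,3,6) ≡ 7 (mod 11); P is NOT on the curve.

Evaluate F(1, 3, 6) term-by-term (mod 11).
  -2*X**2*Y ↦ -2·1·3·1 = -6
  3*X**2*Z ↦ 3·1·1·6 = 18
  3*X*Y**2 ↦ 3·1·9·1 = 27
  -2*X*Y*Z ↦ -2·1·3·6 = -36
  2*X*Z**2 ↦ 2·1·1·36 = 72
  3*Y**3 ↦ 3·1·27·1 = 81
  -2*Y**2*Z ↦ -2·1·9·6 = -108
  2*Y*Z**2 ↦ 2·1·3·36 = 216
  Z**3 ↦ 1·1·1·216 = 216
Sum: F(1, 3, 6) = (-6) + (18) + (27) + (-36) + (72) + (81) + (-108) + (216) + (216) = 480.
Reducing mod 11: 480 ≡ 7 (mod 11).
Since F(a, b, c) ≡ 7 ≠ 0 (mod 11), P does NOT lie on the curve.


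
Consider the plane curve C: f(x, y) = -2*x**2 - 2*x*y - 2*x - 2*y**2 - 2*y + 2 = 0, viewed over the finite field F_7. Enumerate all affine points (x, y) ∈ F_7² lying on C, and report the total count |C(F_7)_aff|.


Affine F_7-points: {(1, 6), (3, 5), (5, 3), (5, 5), (6, 1), (6, 6)}; count = 6.

For each of the 49 pairs (x, y) ∈ F_7², evaluate f(x, y) mod 7. Record the zeros.
  x = 0: [0↦2, 1↦5, 2↦4, 3↦6, 4↦4, 5↦5, 6↦2]  zeros at y ∈ ∅
  x = 1: [0↦5, 1↦6, 2↦3, 3↦3, 4↦6, 5↦5, 6↦0]  zeros at y ∈ {6}
  x = 2: [0↦4, 1↦3, 2↦5, 3↦3, 4↦4, 5↦1, 6↦1]  zeros at y ∈ ∅
  x = 3: [0↦6, 1↦3, 2↦3, 3↦6, 4↦5, 5↦0, 6↦5]  zeros at y ∈ {5}
  x = 4: [0↦4, 1↦6, 2↦4, 3↦5, 4↦2, 5↦2, 6↦5]  zeros at y ∈ ∅
  x = 5: [0↦5, 1↦5, 2↦1, 3↦0, 4↦2, 5↦0, 6↦1]  zeros at y ∈ {3, 5}
  x = 6: [0↦2, 1↦0, 2↦1, 3↦5, 4↦5, 5↦1, 6↦0]  zeros at y ∈ {1, 6}
Collecting zeros: affine points = {(1, 6), (3, 5), (5, 3), (5, 5), (6, 1), (6, 6)}.
Total count |C(F_7)_aff| = 6.


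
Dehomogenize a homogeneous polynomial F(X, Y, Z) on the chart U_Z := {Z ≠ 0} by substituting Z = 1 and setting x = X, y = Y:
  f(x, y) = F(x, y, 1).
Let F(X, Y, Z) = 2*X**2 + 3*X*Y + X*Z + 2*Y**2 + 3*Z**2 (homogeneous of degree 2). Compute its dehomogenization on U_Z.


f(x, y) = 2*x**2 + 3*x*y + x + 2*y**2 + 3

On U_Z we set Z = 1. Each monomial c·X^i·Y^j·Z^k in F becomes c·x^i·y^j·1^k = c·x^i·y^j.
Substituting Z = 1: F(X, Y, 1) = 2*x**2 + 3*x*y + x + 2*y**2 + 3.
Note: deg(f) ≤ deg(F) = 2; strict inequality happens when F is divisible by Z (lost terms).


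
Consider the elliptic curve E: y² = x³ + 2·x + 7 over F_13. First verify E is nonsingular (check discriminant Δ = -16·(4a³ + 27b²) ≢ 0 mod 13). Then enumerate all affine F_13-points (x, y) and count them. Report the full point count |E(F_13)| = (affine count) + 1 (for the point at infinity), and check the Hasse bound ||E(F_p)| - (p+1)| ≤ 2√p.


Affine points = {(1, 6), (1, 7), (3, 1), (3, 12), (4, 1), (4, 12), (5, 5), (5, 8), (6, 1), (6, 12), (7, 0), (9, 0), (10, 0), (12, 2), (12, 11)}; affine count = 15; |E(F_13)| = 16.

Discriminant check: Δ ∝ 4a³ + 27b² = 4·2³ + 27·7² = 4·8 + 27·49 ≡ 3 (mod 13). Nonzero ⇒ E is nonsingular.
For each x ∈ F_13, compute rhs = x³ + 2·x + 7 mod 13, then count y ∈ F_13 with y² ≡ rhs.
  x = 0: rhs = 7, matching y values: none (0 points).
  x = 1: rhs = 10, matching y values: 6, 7 (2 points).
  x = 2: rhs = 6, matching y values: none (0 points).
  x = 3: rhs = 1, matching y values: 1, 12 (2 points).
  x = 4: rhs = 1, matching y values: 1, 12 (2 points).
  x = 5: rhs = 12, matching y values: 5, 8 (2 points).
  x = 6: rhs = 1, matching y values: 1, 12 (2 points).
  x = 7: rhs = 0, matching y values: 0 (1 points).
  x = 8: rhs = 2, matching y values: none (0 points).
  x = 9: rhs = 0, matching y values: 0 (1 points).
  x = 10: rhs = 0, matching y values: 0 (1 points).
  x = 11: rhs = 8, matching y values: none (0 points).
  x = 12: rhs = 4, matching y values: 2, 11 (2 points).
Total affine count: 15.
Full point count |E(F_13)| = 15 + 1 = 16.
Hasse bound: |16 − (13+1)| = |2| = 2 ≤ 2√13 ≈ 7.2111 ✓.


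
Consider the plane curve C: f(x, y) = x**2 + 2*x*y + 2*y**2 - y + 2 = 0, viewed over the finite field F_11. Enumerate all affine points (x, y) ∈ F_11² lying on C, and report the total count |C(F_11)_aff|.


Affine F_11-points: {(2, 1), (2, 3), (3, 0), (3, 3), (4, 6), (4, 7), (6, 5), (6, 6), (7, 1), (7, 9), (8, 0), (8, 9)}; count = 12.

For each of the 121 pairs (x, y) ∈ F_11², evaluate f(x, y) mod 11. Record the zeros.
  x = 0: [0↦2, 1↦3, 2↦8, 3↦6, 4↦8, 5↦3, 6↦2, 7↦5, 8↦1, 9↦1, 10↦5]  zeros at y ∈ ∅
  x = 1: [0↦3, 1↦6, 2↦2, 3↦2, 4↦6, 5↦3, 6↦4, 7↦9, 8↦7, 9↦9, 10↦4]  zeros at y ∈ ∅
  x = 2: [0↦6, 1↦0, 2↦9, 3↦0, 4↦6, 5↦5, 6↦8, 7↦4, 8↦4, 9↦8, 10↦5]  zeros at y ∈ {1, 3}
  x = 3: [0↦0, 1↦7, 2↦7, 3↦0, 4↦8, 5↦9, 6↦3, 7↦1, 8↦3, 9↦9, 10↦8]  zeros at y ∈ {0, 3}
  x = 4: [0↦7, 1↦5, 2↦7, 3↦2, 4↦1, 5↦4, 6↦0, 7↦0, 8↦4, 9↦1, 10↦2]  zeros at y ∈ {6, 7}
  x = 5: [0↦5, 1↦5, 2↦9, 3↦6, 4↦7, 5↦1, 6↦10, 7↦1, 8↦7, 9↦6, 10↦9]  zeros at y ∈ ∅
  x = 6: [0↦5, 1↦7, 2↦2, 3↦1, 4↦4, 5↦0, 6↦0, 7↦4, 8↦1, 9↦2, 10↦7]  zeros at y ∈ {5, 6}
  x = 7: [0↦7, 1↦0, 2↦8, 3↦9, 4↦3, 5↦1, 6↦3, 7↦9, 8↦8, 9↦0, 10↦7]  zeros at y ∈ {1, 9}
  x = 8: [0↦0, 1↦6, 2↦5, 3↦8, 4↦4, 5↦4, 6↦8, 7↦5, 8↦6, 9↦0, 10↦9]  zeros at y ∈ {0, 9}
  x = 9: [0↦6, 1↦3, 2↦4, 3↦9, 4↦7, 5↦9, 6↦4, 7↦3, 8↦6, 9↦2, 10↦2]  zeros at y ∈ ∅
  x = 10: [0↦3, 1↦2, 2↦5, 3↦1, 4↦1, 5↦5, 6↦2, 7↦3, 8↦8, 9↦6, 10↦8]  zeros at y ∈ ∅
Collecting zeros: affine points = {(2, 1), (2, 3), (3, 0), (3, 3), (4, 6), (4, 7), (6, 5), (6, 6), (7, 1), (7, 9), (8, 0), (8, 9)}.
Total count |C(F_11)_aff| = 12.


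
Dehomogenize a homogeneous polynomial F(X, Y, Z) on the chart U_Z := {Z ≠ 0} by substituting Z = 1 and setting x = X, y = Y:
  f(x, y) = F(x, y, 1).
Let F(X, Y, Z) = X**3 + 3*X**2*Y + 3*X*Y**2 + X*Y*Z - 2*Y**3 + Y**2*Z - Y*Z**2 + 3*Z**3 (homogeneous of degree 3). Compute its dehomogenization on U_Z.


f(x, y) = x**3 + 3*x**2*y + 3*x*y**2 + x*y - 2*y**3 + y**2 - y + 3

On U_Z we set Z = 1. Each monomial c·X^i·Y^j·Z^k in F becomes c·x^i·y^j·1^k = c·x^i·y^j.
Substituting Z = 1: F(X, Y, 1) = x**3 + 3*x**2*y + 3*x*y**2 + x*y - 2*y**3 + y**2 - y + 3.
Note: deg(f) ≤ deg(F) = 3; strict inequality happens when F is divisible by Z (lost terms).


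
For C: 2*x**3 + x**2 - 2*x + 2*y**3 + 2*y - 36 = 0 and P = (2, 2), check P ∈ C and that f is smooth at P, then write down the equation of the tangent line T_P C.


Tangent line at P: 26*x + 26*y - 104 = 0.

Step 1: f(2, 2) = 0, so P lies on C.
Step 2: partial derivatives
  f_x(x, y) = 6*x**2 + 2*x - 2, f_y(x, y) = 6*y**2 + 2.
  f_x(P) = 26, f_y(P) = 26 (gradient nonzero, so P is smooth).
Step 3: tangent line at P: 26·(x − 2) + 26·(y − 2) = 0.
Expanding: 26*x + 26*y - 104 = 0.


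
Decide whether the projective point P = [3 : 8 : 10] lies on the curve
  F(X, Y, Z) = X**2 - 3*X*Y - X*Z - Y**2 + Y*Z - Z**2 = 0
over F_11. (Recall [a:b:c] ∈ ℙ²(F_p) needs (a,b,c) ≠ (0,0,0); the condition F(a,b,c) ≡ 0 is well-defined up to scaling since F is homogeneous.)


F(3,8,10) ≡ 10 (mod 11); P is NOT on the curve.

Evaluate F(3, 8, 10) term-by-term (mod 11).
  X**2 ↦ 1·9·1·1 = 9
  -3*X*Y ↦ -3·3·8·1 = -72
  -X*Z ↦ -1·3·1·10 = -30
  -Y**2 ↦ -1·1·64·1 = -64
  Y*Z ↦ 1·1·8·10 = 80
  -Z**2 ↦ -1·1·1·100 = -100
Sum: F(3, 8, 10) = (9) + (-72) + (-30) + (-64) + (80) + (-100) = -177.
Reducing mod 11: -177 ≡ 10 (mod 11).
Since F(a, b, c) ≡ 10 ≠ 0 (mod 11), P does NOT lie on the curve.


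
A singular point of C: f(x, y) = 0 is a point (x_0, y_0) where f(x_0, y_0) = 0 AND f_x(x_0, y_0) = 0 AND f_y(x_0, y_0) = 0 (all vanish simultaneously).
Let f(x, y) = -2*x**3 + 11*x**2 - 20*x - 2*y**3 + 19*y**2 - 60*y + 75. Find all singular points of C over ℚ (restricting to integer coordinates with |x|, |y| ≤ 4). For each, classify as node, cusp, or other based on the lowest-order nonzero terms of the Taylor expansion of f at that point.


Singular points: {(2, 3)}; classification: node.

Compute partial derivatives:
  f_x = -6*x**2 + 22*x - 20.
  f_y = -6*y**2 + 38*y - 60.
Scan x_0 ∈ {−4, ..., 4}. For each x_0, f_y(x_0, y) is a polynomial in y; find its integer roots y ∈ {−4, ..., 4}, then test f_x and f at those candidates.
  x = -4: f_y(-4, y) = -6*y**2 + 38*y - 60; vanishes at y ∈ {3}. (-4, 3): f_x = -204 ≠ 0.
  x = -3: f_y(-3, y) = -6*y**2 + 38*y - 60; vanishes at y ∈ {3}. (-3, 3): f_x = -140 ≠ 0.
  x = -2: f_y(-2, y) = -6*y**2 + 38*y - 60; vanishes at y ∈ {3}. (-2, 3): f_x = -88 ≠ 0.
  x = -1: f_y(-1, y) = -6*y**2 + 38*y - 60; vanishes at y ∈ {3}. (-1, 3): f_x = -48 ≠ 0.
  x = 0: f_y(0, y) = -6*y**2 + 38*y - 60; vanishes at y ∈ {3}. (0, 3): f_x = -20 ≠ 0.
  x = 1: f_y(1, y) = -6*y**2 + 38*y - 60; vanishes at y ∈ {3}. (1, 3): f_x = -4 ≠ 0.
  x = 2: f_y(2, y) = -6*y**2 + 38*y - 60; vanishes at y ∈ {3}. (2, 3): f_x = 0, f = 0 — SINGULAR.
  x = 3: f_y(3, y) = -6*y**2 + 38*y - 60; vanishes at y ∈ {3}. (3, 3): f_x = -8 ≠ 0.
  x = 4: f_y(4, y) = -6*y**2 + 38*y - 60; vanishes at y ∈ {3}. (4, 3): f_x = -28 ≠ 0.
Only singular point on the grid: (2, 3).
Classify: substitute x = 2 + u, y = 3 + v and expand: f = -2*u**3 - u**2 - 2*v**3 + v**2.
No constant or linear terms (consistent with a singular point). Quadratic part: -u**2 + v**2. Cubic part: -2*u**3 - 2*v**3.
The quadratic part v**2 - u**2 = (v − u)(v + u) splits into two distinct linear factors, so there are two distinct tangent lines y − 3 = ±(x − 2) — this is a node (ordinary double point).
Classification: node.


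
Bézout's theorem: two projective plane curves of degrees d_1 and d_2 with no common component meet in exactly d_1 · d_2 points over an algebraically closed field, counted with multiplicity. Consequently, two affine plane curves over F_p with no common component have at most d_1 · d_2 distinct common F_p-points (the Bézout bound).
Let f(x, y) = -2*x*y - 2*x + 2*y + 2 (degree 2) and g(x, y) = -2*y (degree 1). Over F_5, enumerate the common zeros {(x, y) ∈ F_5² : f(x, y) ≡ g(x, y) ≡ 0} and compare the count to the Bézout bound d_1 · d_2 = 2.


Common zeros: {(1, 0)}; count = 1; Bézout bound = 2.

deg(f) = 2, deg(g) = 1, so Bézout bound = 2.
Scan x ∈ F_5. For each x, list the y ∈ F_5 with f(x, y) ≡ 0 and those with g(x, y) ≡ 0 (mod 5); the common zeros in that column are the intersection.
  x = 0: f ≡ 0 at y ∈ {4}; g ≡ 0 at y ∈ {0}; common: ∅.
  x = 1: f ≡ 0 at y ∈ {0, 1, 2, 3, 4}; g ≡ 0 at y ∈ {0}; common: {0}.
  x = 2: f ≡ 0 at y ∈ {4}; g ≡ 0 at y ∈ {0}; common: ∅.
  x = 3: f ≡ 0 at y ∈ {4}; g ≡ 0 at y ∈ {0}; common: ∅.
  x = 4: f ≡ 0 at y ∈ {4}; g ≡ 0 at y ∈ {0}; common: ∅.
Collecting: common zeros = {(1, 0)}, so the count is 1.
Comparison with the Bézout bound: 1 ≤ 2 = deg(f)·deg(g), as expected for curves with no common component (the affine F_5-count falls short of the bound because intersections may lie at infinity, over extension fields, or carry multiplicity).


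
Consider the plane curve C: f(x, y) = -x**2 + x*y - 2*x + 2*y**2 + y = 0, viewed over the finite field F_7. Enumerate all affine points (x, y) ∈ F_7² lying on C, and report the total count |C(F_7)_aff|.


Affine F_7-points: {(0, 0), (0, 3), (1, 3), (4, 4), (5, 0), (5, 4)}; count = 6.

For each of the 49 pairs (x, y) ∈ F_7², evaluate f(x, y) mod 7. Record the zeros.
  x = 0: [0↦0, 1↦3, 2↦3, 3↦0, 4↦1, 5↦6, 6↦1]  zeros at y ∈ {0, 3}
  x = 1: [0↦4, 1↦1, 2↦2, 3↦0, 4↦2, 5↦1, 6↦4]  zeros at y ∈ {3}
  x = 2: [0↦6, 1↦4, 2↦6, 3↦5, 4↦1, 5↦1, 6↦5]  zeros at y ∈ ∅
  x = 3: [0↦6, 1↦5, 2↦1, 3↦1, 4↦5, 5↦6, 6↦4]  zeros at y ∈ ∅
  x = 4: [0↦4, 1↦4, 2↦1, 3↦2, 4↦0, 5↦2, 6↦1]  zeros at y ∈ {4}
  x = 5: [0↦0, 1↦1, 2↦6, 3↦1, 4↦0, 5↦3, 6↦3]  zeros at y ∈ {0, 4}
  x = 6: [0↦1, 1↦3, 2↦2, 3↦5, 4↦5, 5↦2, 6↦3]  zeros at y ∈ ∅
Collecting zeros: affine points = {(0, 0), (0, 3), (1, 3), (4, 4), (5, 0), (5, 4)}.
Total count |C(F_7)_aff| = 6.


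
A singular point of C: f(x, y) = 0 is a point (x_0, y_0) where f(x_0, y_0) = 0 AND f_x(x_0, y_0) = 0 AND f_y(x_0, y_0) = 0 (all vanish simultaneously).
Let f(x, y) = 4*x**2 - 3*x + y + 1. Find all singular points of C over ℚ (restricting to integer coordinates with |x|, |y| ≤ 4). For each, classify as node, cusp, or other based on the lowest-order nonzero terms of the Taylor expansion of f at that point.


No singular points in the scanned grid; C is smooth there.

Compute partial derivatives:
  f_x = 8*x - 3.
  f_y = 1.
f_y = 1 is a nonzero constant, so f_y never vanishes: no point (x, y) can satisfy f = f_x = f_y = 0. In particular no (x, y) ∈ {−4, ..., 4}² is singular; the curve is smooth.


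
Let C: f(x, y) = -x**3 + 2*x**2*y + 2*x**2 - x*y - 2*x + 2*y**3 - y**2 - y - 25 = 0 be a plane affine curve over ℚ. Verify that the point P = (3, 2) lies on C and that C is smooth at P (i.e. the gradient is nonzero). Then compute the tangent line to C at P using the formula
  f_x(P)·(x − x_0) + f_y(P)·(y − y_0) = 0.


Tangent line at P: 5*x + 34*y - 83 = 0.

Step 1: f(3, 2) = 0, so P lies on C.
Step 2: partial derivatives
  f_x(x, y) = -3*x**2 + 4*x*y + 4*x - y - 2, f_y(x, y) = 2*x**2 - x + 6*y**2 - 2*y - 1.
  f_x(P) = 5, f_y(P) = 34 (gradient nonzero, so P is smooth).
Step 3: tangent line at P: 5·(x − 3) + 34·(y − 2) = 0.
Expanding: 5*x + 34*y - 83 = 0.


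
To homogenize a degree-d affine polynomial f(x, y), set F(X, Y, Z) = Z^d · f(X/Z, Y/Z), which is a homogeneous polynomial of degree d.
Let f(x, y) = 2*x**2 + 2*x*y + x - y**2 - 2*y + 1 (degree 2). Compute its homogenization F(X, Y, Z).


F(X, Y, Z) = 2*X**2 + 2*X*Y + X*Z - Y**2 - 2*Y*Z + Z**2

deg(f) = 2.
Substitute x = X/Z, y = Y/Z into f, then multiply by Z^2.
  monomial 2·x^2·y^0 ↦ 2·X^2·Y^0·Z^0.
  monomial 2·x^1·y^1 ↦ 2·X^1·Y^1·Z^0.
  monomial 1·x^1·y^0 ↦ 1·X^1·Y^0·Z^1.
  monomial -1·x^0·y^2 ↦ -1·X^0·Y^2·Z^0.
  monomial -2·x^0·y^1 ↦ -2·X^0·Y^1·Z^1.
  monomial 1·x^0·y^0 ↦ 1·X^0·Y^0·Z^2.
Collecting: F(X, Y, Z) = 2*X**2 + 2*X*Y + X*Z - Y**2 - 2*Y*Z + Z**2.


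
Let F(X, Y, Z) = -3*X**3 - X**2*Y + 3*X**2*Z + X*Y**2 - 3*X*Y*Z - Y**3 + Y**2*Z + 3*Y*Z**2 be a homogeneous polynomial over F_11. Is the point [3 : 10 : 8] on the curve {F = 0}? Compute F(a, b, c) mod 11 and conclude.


F(3,10,8) ≡ 3 (mod 11); P is NOT on the curve.

Evaluate F(3, 10, 8) term-by-term (mod 11).
  -3*X**3 ↦ -3·27·1·1 = -81
  -X**2*Y ↦ -1·9·10·1 = -90
  3*X**2*Z ↦ 3·9·1·8 = 216
  X*Y**2 ↦ 1·3·100·1 = 300
  -3*X*Y*Z ↦ -3·3·10·8 = -720
  -Y**3 ↦ -1·1·1000·1 = -1000
  Y**2*Z ↦ 1·1·100·8 = 800
  3*Y*Z**2 ↦ 3·1·10·64 = 1920
Sum: F(3, 10, 8) = (-81) + (-90) + (216) + (300) + (-720) + (-1000) + (800) + (1920) = 1345.
Reducing mod 11: 1345 ≡ 3 (mod 11).
Since F(a, b, c) ≡ 3 ≠ 0 (mod 11), P does NOT lie on the curve.


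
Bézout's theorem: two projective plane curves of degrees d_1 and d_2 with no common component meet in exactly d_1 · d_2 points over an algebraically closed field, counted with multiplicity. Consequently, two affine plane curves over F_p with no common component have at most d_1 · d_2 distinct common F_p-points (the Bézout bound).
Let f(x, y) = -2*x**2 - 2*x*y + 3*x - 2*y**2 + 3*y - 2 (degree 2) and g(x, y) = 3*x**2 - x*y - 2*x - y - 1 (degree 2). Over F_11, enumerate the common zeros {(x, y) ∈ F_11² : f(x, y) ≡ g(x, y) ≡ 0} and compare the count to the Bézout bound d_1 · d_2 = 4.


Common zeros: ∅; count = 0; Bézout bound = 4.

deg(f) = 2, deg(g) = 2, so Bézout bound = 4.
Scan x ∈ F_11. For each x, list the y ∈ F_11 with f(x, y) ≡ 0 and those with g(x, y) ≡ 0 (mod 11); the common zeros in that column are the intersection.
  x = 0: f ≡ 0 at y ∈ {3, 4}; g ≡ 0 at y ∈ {10}; common: ∅.
  x = 1: f ≡ 0 at y ∈ {8, 9}; g ≡ 0 at y ∈ {0}; common: ∅.
  x = 2: f ≡ 0 at y ∈ ∅; g ≡ 0 at y ∈ {6}; common: ∅.
  x = 3: f ≡ 0 at y ∈ {0, 4}; g ≡ 0 at y ∈ {5}; common: ∅.
  x = 4: f ≡ 0 at y ∈ {0, 3}; g ≡ 0 at y ∈ {10}; common: ∅.
  x = 5: f ≡ 0 at y ∈ ∅; g ≡ 0 at y ∈ {7}; common: ∅.
  x = 6: f ≡ 0 at y ∈ ∅; g ≡ 0 at y ∈ {1}; common: ∅.
  x = 7: f ≡ 0 at y ∈ ∅; g ≡ 0 at y ∈ {0}; common: ∅.
  x = 8: f ≡ 0 at y ∈ {1, 9}; g ≡ 0 at y ∈ {6}; common: ∅.
  x = 9: f ≡ 0 at y ∈ {1, 8}; g ≡ 0 at y ∈ {7}; common: ∅.
  x = 10: f ≡ 0 at y ∈ ∅; g ≡ 0 at y ∈ ∅; common: ∅.
Collecting: common zeros = ∅, so the count is 0.
Comparison with the Bézout bound: 0 ≤ 4 = deg(f)·deg(g), as expected for curves with no common component (the affine F_11-count falls short of the bound because intersections may lie at infinity, over extension fields, or carry multiplicity).


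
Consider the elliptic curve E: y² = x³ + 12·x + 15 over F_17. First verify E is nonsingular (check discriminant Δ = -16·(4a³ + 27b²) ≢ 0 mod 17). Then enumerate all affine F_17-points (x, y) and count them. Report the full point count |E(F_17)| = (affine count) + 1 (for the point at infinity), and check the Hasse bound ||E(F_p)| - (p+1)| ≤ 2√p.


Affine points = {(0, 7), (0, 10), (2, 8), (2, 9), (4, 5), (4, 12), (5, 8), (5, 9), (7, 0), (9, 6), (9, 11), (10, 8), (10, 9), (11, 4), (11, 13), (12, 0), (15, 0), (16, 6), (16, 11)}; affine count = 19; |E(F_17)| = 20.

Discriminant check: Δ ∝ 4a³ + 27b² = 4·12³ + 27·15² = 4·1728 + 27·225 ≡ 16 (mod 17). Nonzero ⇒ E is nonsingular.
For each x ∈ F_17, compute rhs = x³ + 12·x + 15 mod 17, then count y ∈ F_17 with y² ≡ rhs.
  x = 0: rhs = 15, matching y values: 7, 10 (2 points).
  x = 1: rhs = 11, matching y values: none (0 points).
  x = 2: rhs = 13, matching y values: 8, 9 (2 points).
  x = 3: rhs = 10, matching y values: none (0 points).
  x = 4: rhs = 8, matching y values: 5, 12 (2 points).
  x = 5: rhs = 13, matching y values: 8, 9 (2 points).
  x = 6: rhs = 14, matching y values: none (0 points).
  x = 7: rhs = 0, matching y values: 0 (1 points).
  x = 8: rhs = 11, matching y values: none (0 points).
  x = 9: rhs = 2, matching y values: 6, 11 (2 points).
  x = 10: rhs = 13, matching y values: 8, 9 (2 points).
  x = 11: rhs = 16, matching y values: 4, 13 (2 points).
  x = 12: rhs = 0, matching y values: 0 (1 points).
  x = 13: rhs = 5, matching y values: none (0 points).
  x = 14: rhs = 3, matching y values: none (0 points).
  x = 15: rhs = 0, matching y values: 0 (1 points).
  x = 16: rhs = 2, matching y values: 6, 11 (2 points).
Total affine count: 19.
Full point count |E(F_17)| = 19 + 1 = 20.
Hasse bound: |20 − (17+1)| = |2| = 2 ≤ 2√17 ≈ 8.2462 ✓.


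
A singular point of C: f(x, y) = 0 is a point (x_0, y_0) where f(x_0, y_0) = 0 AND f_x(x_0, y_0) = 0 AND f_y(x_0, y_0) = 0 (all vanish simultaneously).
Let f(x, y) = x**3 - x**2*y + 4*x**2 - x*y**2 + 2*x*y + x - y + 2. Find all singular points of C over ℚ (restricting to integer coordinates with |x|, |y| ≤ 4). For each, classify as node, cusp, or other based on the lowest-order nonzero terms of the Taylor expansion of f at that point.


Singular points: {(-1, 2)}; classification: node.

Compute partial derivatives:
  f_x = 3*x**2 - 2*x*y + 8*x - y**2 + 2*y + 1.
  f_y = -x**2 - 2*x*y + 2*x - 1.
Scan x_0 ∈ {−4, ..., 4}. For each x_0, f_y(x_0, y) is a polynomial in y; find its integer roots y ∈ {−4, ..., 4}, then test f_x and f at those candidates.
  x = -4: f_y(-4, y) = 8*y - 25; no integer root y with |y| ≤ 4.
  x = -3: f_y(-3, y) = 6*y - 16; no integer root y with |y| ≤ 4.
  x = -2: f_y(-2, y) = 4*y - 9; no integer root y with |y| ≤ 4.
  x = -1: f_y(-1, y) = 2*y - 4; vanishes at y ∈ {2}. (-1, 2): f_x = 0, f = 0 — SINGULAR.
  x = 0: f_y(0, y) = -1; no integer root y with |y| ≤ 4.
  x = 1: f_y(1, y) = -2*y; vanishes at y ∈ {0}. (1, 0): f_x = 12 ≠ 0.
  x = 2: f_y(2, y) = -4*y - 1; no integer root y with |y| ≤ 4.
  x = 3: f_y(3, y) = -6*y - 4; no integer root y with |y| ≤ 4.
  x = 4: f_y(4, y) = -8*y - 9; no integer root y with |y| ≤ 4.
Only singular point on the grid: (-1, 2).
Classify: substitute x = -1 + u, y = 2 + v and expand: f = u**3 - u**2*v - u**2 - u*v**2 + v**2.
No constant or linear terms (consistent with a singular point). Quadratic part: -u**2 + v**2. Cubic part: u**3 - u**2*v - u*v**2.
The quadratic part v**2 - u**2 = (v − u)(v + u) splits into two distinct linear factors, so there are two distinct tangent lines y − 2 = ±(x − -1) — this is a node (ordinary double point).
Classification: node.


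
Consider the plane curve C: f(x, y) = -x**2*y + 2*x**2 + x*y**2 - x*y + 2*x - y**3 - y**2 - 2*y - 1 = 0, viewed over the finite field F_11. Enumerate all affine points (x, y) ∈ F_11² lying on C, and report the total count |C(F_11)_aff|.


Affine F_11-points: {(0, 7), (1, 4), (2, 0), (3, 8), (4, 5), (6, 4), (7, 2), (7, 5), (7, 10), (8, 0), (10, 10)}; count = 11.

For each of the 121 pairs (x, y) ∈ F_11², evaluate f(x, y) mod 11. Record the zeros.
  x = 0: [0↦10, 1↦6, 2↦5, 3↦1, 4↦10, 5↦4, 6↦10, 7↦0, 8↦1, 9↦7, 10↦1]  zeros at y ∈ {7}
  x = 1: [0↦3, 1↦9, 2↦9, 3↦8, 4↦0, 5↦1, 6↦5, 7↦6, 8↦9, 9↦8, 10↦8]  zeros at y ∈ {4}
  x = 2: [0↦0, 1↦3, 2↦2, 3↦2, 4↦8, 5↦3, 6↦3, 7↦2, 8↦5, 9↦6, 10↦10]  zeros at y ∈ {0}
  x = 3: [0↦1, 1↦10, 2↦6, 3↦5, 4↦1, 5↦10, 6↦4, 7↦10, 8↦0, 9↦1, 10↦7]  zeros at y ∈ {8}
  x = 4: [0↦6, 1↦8, 2↦10, 3↦6, 4↦1, 5↦0, 6↦8, 7↦8, 8↦5, 9↦4, 10↦10]  zeros at y ∈ {5}
  x = 5: [0↦4, 1↦8, 2↦3, 3↦5, 4↦8, 5↦6, 6↦4, 7↦7, 8↦9, 9↦4, 10↦8]  zeros at y ∈ ∅
  x = 6: [0↦6, 1↦10, 2↦7, 3↦2, 4↦0, 5↦6, 6↦3, 7↦7, 8↦1, 9↦1, 10↦1]  zeros at y ∈ {4}
  x = 7: [0↦1, 1↦3, 2↦0, 3↦8, 4↦10, 5↦0, 6↦5, 7↦8, 8↦3, 9↦6, 10↦0]  zeros at y ∈ {2, 5, 10}
  x = 8: [0↦0, 1↦9, 2↦4, 3↦1, 4↦5, 5↦10, 6↦10, 7↦10, 8↦4, 9↦8, 10↦5]  zeros at y ∈ {0}
  x = 9: [0↦3, 1↦6, 2↦8, 3↦3, 4↦7, 5↦3, 6↦7, 7↦2, 8↦4, 9↦7, 10↦5]  zeros at y ∈ ∅
  x = 10: [0↦10, 1↦5, 2↦1, 3↦3, 4↦5, 5↦1, 6↦7, 7↦6, 8↦3, 9↦3, 10↦0]  zeros at y ∈ {10}
Collecting zeros: affine points = {(0, 7), (1, 4), (2, 0), (3, 8), (4, 5), (6, 4), (7, 2), (7, 5), (7, 10), (8, 0), (10, 10)}.
Total count |C(F_11)_aff| = 11.


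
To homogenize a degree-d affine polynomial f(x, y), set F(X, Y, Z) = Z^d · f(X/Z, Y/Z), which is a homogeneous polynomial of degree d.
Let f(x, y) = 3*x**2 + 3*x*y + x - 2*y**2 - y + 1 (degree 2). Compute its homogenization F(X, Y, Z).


F(X, Y, Z) = 3*X**2 + 3*X*Y + X*Z - 2*Y**2 - Y*Z + Z**2

deg(f) = 2.
Substitute x = X/Z, y = Y/Z into f, then multiply by Z^2.
  monomial 3·x^2·y^0 ↦ 3·X^2·Y^0·Z^0.
  monomial 3·x^1·y^1 ↦ 3·X^1·Y^1·Z^0.
  monomial 1·x^1·y^0 ↦ 1·X^1·Y^0·Z^1.
  monomial -2·x^0·y^2 ↦ -2·X^0·Y^2·Z^0.
  monomial -1·x^0·y^1 ↦ -1·X^0·Y^1·Z^1.
  monomial 1·x^0·y^0 ↦ 1·X^0·Y^0·Z^2.
Collecting: F(X, Y, Z) = 3*X**2 + 3*X*Y + X*Z - 2*Y**2 - Y*Z + Z**2.


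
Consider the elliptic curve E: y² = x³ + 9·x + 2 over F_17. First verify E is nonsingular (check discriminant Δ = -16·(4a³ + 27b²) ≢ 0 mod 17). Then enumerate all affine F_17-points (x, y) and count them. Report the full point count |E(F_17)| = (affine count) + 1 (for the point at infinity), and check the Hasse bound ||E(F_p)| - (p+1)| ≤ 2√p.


Affine points = {(0, 6), (0, 11), (4, 0), (5, 6), (5, 11), (6, 0), (7, 0), (8, 5), (8, 12), (9, 8), (9, 9), (10, 2), (10, 15), (11, 2), (11, 15), (12, 6), (12, 11), (13, 2), (13, 15), (14, 4), (14, 13), (16, 3), (16, 14)}; affine count = 23; |E(F_17)| = 24.

Discriminant check: Δ ∝ 4a³ + 27b² = 4·9³ + 27·2² = 4·729 + 27·4 ≡ 15 (mod 17). Nonzero ⇒ E is nonsingular.
For each x ∈ F_17, compute rhs = x³ + 9·x + 2 mod 17, then count y ∈ F_17 with y² ≡ rhs.
  x = 0: rhs = 2, matching y values: 6, 11 (2 points).
  x = 1: rhs = 12, matching y values: none (0 points).
  x = 2: rhs = 11, matching y values: none (0 points).
  x = 3: rhs = 5, matching y values: none (0 points).
  x = 4: rhs = 0, matching y values: 0 (1 points).
  x = 5: rhs = 2, matching y values: 6, 11 (2 points).
  x = 6: rhs = 0, matching y values: 0 (1 points).
  x = 7: rhs = 0, matching y values: 0 (1 points).
  x = 8: rhs = 8, matching y values: 5, 12 (2 points).
  x = 9: rhs = 13, matching y values: 8, 9 (2 points).
  x = 10: rhs = 4, matching y values: 2, 15 (2 points).
  x = 11: rhs = 4, matching y values: 2, 15 (2 points).
  x = 12: rhs = 2, matching y values: 6, 11 (2 points).
  x = 13: rhs = 4, matching y values: 2, 15 (2 points).
  x = 14: rhs = 16, matching y values: 4, 13 (2 points).
  x = 15: rhs = 10, matching y values: none (0 points).
  x = 16: rhs = 9, matching y values: 3, 14 (2 points).
Total affine count: 23.
Full point count |E(F_17)| = 23 + 1 = 24.
Hasse bound: |24 − (17+1)| = |6| = 6 ≤ 2√17 ≈ 8.2462 ✓.


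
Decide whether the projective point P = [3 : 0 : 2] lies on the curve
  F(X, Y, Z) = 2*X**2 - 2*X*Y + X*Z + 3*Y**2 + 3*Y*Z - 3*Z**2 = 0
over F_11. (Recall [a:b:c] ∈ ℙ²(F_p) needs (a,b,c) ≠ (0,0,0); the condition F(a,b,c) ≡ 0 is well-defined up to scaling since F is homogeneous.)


F(3,0,2) ≡ 1 (mod 11); P is NOT on the curve.

Evaluate F(3, 0, 2) term-by-term (mod 11).
  2*X**2 ↦ 2·9·1·1 = 18
  -2*X*Y ↦ -2·3·0·1 = 0
  X*Z ↦ 1·3·1·2 = 6
  3*Y**2 ↦ 3·1·0·1 = 0
  3*Y*Z ↦ 3·1·0·2 = 0
  -3*Z**2 ↦ -3·1·1·4 = -12
Sum: F(3, 0, 2) = (18) + (0) + (6) + (0) + (0) + (-12) = 12.
Reducing mod 11: 12 ≡ 1 (mod 11).
Since F(a, b, c) ≡ 1 ≠ 0 (mod 11), P does NOT lie on the curve.


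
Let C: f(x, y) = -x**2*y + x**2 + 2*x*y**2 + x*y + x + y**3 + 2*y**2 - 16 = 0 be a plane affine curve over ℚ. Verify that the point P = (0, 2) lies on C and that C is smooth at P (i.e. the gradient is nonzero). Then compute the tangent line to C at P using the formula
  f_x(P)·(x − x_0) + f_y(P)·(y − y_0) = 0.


Tangent line at P: 11*x + 20*y - 40 = 0.

Step 1: f(0, 2) = 0, so P lies on C.
Step 2: partial derivatives
  f_x(x, y) = -2*x*y + 2*x + 2*y**2 + y + 1, f_y(x, y) = -x**2 + 4*x*y + x + 3*y**2 + 4*y.
  f_x(P) = 11, f_y(P) = 20 (gradient nonzero, so P is smooth).
Step 3: tangent line at P: 11·(x − 0) + 20·(y − 2) = 0.
Expanding: 11*x + 20*y - 40 = 0.


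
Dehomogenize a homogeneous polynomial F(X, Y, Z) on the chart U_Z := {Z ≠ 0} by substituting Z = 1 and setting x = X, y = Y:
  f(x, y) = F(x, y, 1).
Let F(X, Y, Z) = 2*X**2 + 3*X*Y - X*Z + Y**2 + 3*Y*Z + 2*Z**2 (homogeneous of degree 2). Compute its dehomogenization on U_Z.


f(x, y) = 2*x**2 + 3*x*y - x + y**2 + 3*y + 2

On U_Z we set Z = 1. Each monomial c·X^i·Y^j·Z^k in F becomes c·x^i·y^j·1^k = c·x^i·y^j.
Substituting Z = 1: F(X, Y, 1) = 2*x**2 + 3*x*y - x + y**2 + 3*y + 2.
Note: deg(f) ≤ deg(F) = 2; strict inequality happens when F is divisible by Z (lost terms).


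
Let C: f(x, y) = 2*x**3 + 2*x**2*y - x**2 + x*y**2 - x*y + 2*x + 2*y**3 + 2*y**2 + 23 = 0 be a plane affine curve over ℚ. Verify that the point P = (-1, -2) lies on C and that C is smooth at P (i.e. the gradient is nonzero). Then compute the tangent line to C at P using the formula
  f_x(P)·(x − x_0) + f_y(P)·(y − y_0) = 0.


Tangent line at P: 24*x + 23*y + 70 = 0.

Step 1: f(-1, -2) = 0, so P lies on C.
Step 2: partial derivatives
  f_x(x, y) = 6*x**2 + 4*x*y - 2*x + y**2 - y + 2, f_y(x, y) = 2*x**2 + 2*x*y - x + 6*y**2 + 4*y.
  f_x(P) = 24, f_y(P) = 23 (gradient nonzero, so P is smooth).
Step 3: tangent line at P: 24·(x − -1) + 23·(y − -2) = 0.
Expanding: 24*x + 23*y + 70 = 0.


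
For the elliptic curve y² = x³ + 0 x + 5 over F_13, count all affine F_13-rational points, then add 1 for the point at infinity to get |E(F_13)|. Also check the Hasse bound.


Affine points = {(2, 0), (4, 2), (4, 11), (5, 0), (6, 0), (7, 6), (7, 7), (8, 6), (8, 7), (10, 2), (10, 11), (11, 6), (11, 7), (12, 2), (12, 11)}; affine count = 15; |E(F_13)| = 16.

Discriminant check: Δ ∝ 4a³ + 27b² = 4·0³ + 27·5² = 4·0 + 27·25 ≡ 12 (mod 13). Nonzero ⇒ E is nonsingular.
For each x ∈ F_13, compute rhs = x³ + 0·x + 5 mod 13, then count y ∈ F_13 with y² ≡ rhs.
  x = 0: rhs = 5, matching y values: none (0 points).
  x = 1: rhs = 6, matching y values: none (0 points).
  x = 2: rhs = 0, matching y values: 0 (1 points).
  x = 3: rhs = 6, matching y values: none (0 points).
  x = 4: rhs = 4, matching y values: 2, 11 (2 points).
  x = 5: rhs = 0, matching y values: 0 (1 points).
  x = 6: rhs = 0, matching y values: 0 (1 points).
  x = 7: rhs = 10, matching y values: 6, 7 (2 points).
  x = 8: rhs = 10, matching y values: 6, 7 (2 points).
  x = 9: rhs = 6, matching y values: none (0 points).
  x = 10: rhs = 4, matching y values: 2, 11 (2 points).
  x = 11: rhs = 10, matching y values: 6, 7 (2 points).
  x = 12: rhs = 4, matching y values: 2, 11 (2 points).
Total affine count: 15.
Full point count |E(F_13)| = 15 + 1 = 16.
Hasse bound: |16 − (13+1)| = |2| = 2 ≤ 2√13 ≈ 7.2111 ✓.


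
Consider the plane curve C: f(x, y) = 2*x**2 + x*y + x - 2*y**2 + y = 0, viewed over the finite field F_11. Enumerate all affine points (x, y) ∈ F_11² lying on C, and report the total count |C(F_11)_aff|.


Affine F_11-points: {(0, 0), (0, 6), (2, 1), (2, 6), (4, 3), (4, 5), (5, 0), (5, 3), (8, 1), (8, 9), (9, 7), (9, 9)}; count = 12.

For each of the 121 pairs (x, y) ∈ F_11², evaluate f(x, y) mod 11. Record the zeros.
  x = 0: [0↦0, 1↦10, 2↦5, 3↦7, 4↦5, 5↦10, 6↦0, 7↦8, 8↦1, 9↦1, 10↦8]  zeros at y ∈ {0, 6}
  x = 1: [0↦3, 1↦3, 2↦10, 3↦2, 4↦1, 5↦7, 6↦9, 7↦7, 8↦1, 9↦2, 10↦10]  zeros at y ∈ ∅
  x = 2: [0↦10, 1↦0, 2↦8, 3↦1, 4↦1, 5↦8, 6↦0, 7↦10, 8↦5, 9↦7, 10↦5]  zeros at y ∈ {1, 6}
  x = 3: [0↦10, 1↦1, 2↦10, 3↦4, 4↦5, 5↦2, 6↦6, 7↦6, 8↦2, 9↦5, 10↦4]  zeros at y ∈ ∅
  x = 4: [0↦3, 1↦6, 2↦5, 3↦0, 4↦2, 5↦0, 6↦5, 7↦6, 8↦3, 9↦7, 10↦7]  zeros at y ∈ {3, 5}
  x = 5: [0↦0, 1↦4, 2↦4, 3↦0, 4↦3, 5↦2, 6↦8, 7↦10, 8↦8, 9↦2, 10↦3]  zeros at y ∈ {0, 3}
  x = 6: [0↦1, 1↦6, 2↦7, 3↦4, 4↦8, 5↦8, 6↦4, 7↦7, 8↦6, 9↦1, 10↦3]  zeros at y ∈ ∅
  x = 7: [0↦6, 1↦1, 2↦3, 3↦1, 4↦6, 5↦7, 6↦4, 7↦8, 8↦8, 9↦4, 10↦7]  zeros at y ∈ ∅
  x = 8: [0↦4, 1↦0, 2↦3, 3↦2, 4↦8, 5↦10, 6↦8, 7↦2, 8↦3, 9↦0, 10↦4]  zeros at y ∈ {1, 9}
  x = 9: [0↦6, 1↦3, 2↦7, 3↦7, 4↦3, 5↦6, 6↦5, 7↦0, 8↦2, 9↦0, 10↦5]  zeros at y ∈ {7, 9}
  x = 10: [0↦1, 1↦10, 2↦4, 3↦5, 4↦2, 5↦6, 6↦6, 7↦2, 8↦5, 9↦4, 10↦10]  zeros at y ∈ ∅
Collecting zeros: affine points = {(0, 0), (0, 6), (2, 1), (2, 6), (4, 3), (4, 5), (5, 0), (5, 3), (8, 1), (8, 9), (9, 7), (9, 9)}.
Total count |C(F_11)_aff| = 12.


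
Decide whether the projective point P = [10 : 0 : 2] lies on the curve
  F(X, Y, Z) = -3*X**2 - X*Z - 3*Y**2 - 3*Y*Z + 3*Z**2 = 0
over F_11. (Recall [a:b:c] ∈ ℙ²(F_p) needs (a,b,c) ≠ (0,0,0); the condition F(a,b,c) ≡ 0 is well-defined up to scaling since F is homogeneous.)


F(10,0,2) ≡ 0 (mod 11); P is on the curve.

Evaluate F(10, 0, 2) term-by-term (mod 11).
  -3*X**2 ↦ -3·100·1·1 = -300
  -X*Z ↦ -1·10·1·2 = -20
  -3*Y**2 ↦ -3·1·0·1 = 0
  -3*Y*Z ↦ -3·1·0·2 = 0
  3*Z**2 ↦ 3·1·1·4 = 12
Sum: F(10, 0, 2) = (-300) + (-20) + (0) + (0) + (12) = -308.
Reducing mod 11: -308 ≡ 0 (mod 11).
Since F(a, b, c) ≡ 0 (mod 11), P lies on the curve.


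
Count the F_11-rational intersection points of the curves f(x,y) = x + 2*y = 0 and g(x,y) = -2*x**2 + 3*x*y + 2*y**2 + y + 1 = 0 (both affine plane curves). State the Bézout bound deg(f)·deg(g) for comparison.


Common zeros: {(3, 4), (6, 8)}; count = 2; Bézout bound = 2.

deg(f) = 1, deg(g) = 2, so Bézout bound = 2.
Scan x ∈ F_11. For each x, list the y ∈ F_11 with f(x, y) ≡ 0 and those with g(x, y) ≡ 0 (mod 11); the common zeros in that column are the intersection.
  x = 0: f ≡ 0 at y ∈ {0}; g ≡ 0 at y ∈ {2, 3}; common: ∅.
  x = 1: f ≡ 0 at y ∈ {5}; g ≡ 0 at y ∈ ∅; common: ∅.
  x = 2: f ≡ 0 at y ∈ {10}; g ≡ 0 at y ∈ ∅; common: ∅.
  x = 3: f ≡ 0 at y ∈ {4}; g ≡ 0 at y ∈ {2, 4}; common: {4}.
  x = 4: f ≡ 0 at y ∈ {9}; g ≡ 0 at y ∈ ∅; common: ∅.
  x = 5: f ≡ 0 at y ∈ {3}; g ≡ 0 at y ∈ ∅; common: ∅.
  x = 6: f ≡ 0 at y ∈ {8}; g ≡ 0 at y ∈ {8, 10}; common: {8}.
  x = 7: f ≡ 0 at y ∈ {2}; g ≡ 0 at y ∈ ∅; common: ∅.
  x = 8: f ≡ 0 at y ∈ {7}; g ≡ 0 at y ∈ ∅; common: ∅.
  x = 9: f ≡ 0 at y ∈ {1}; g ≡ 0 at y ∈ {9, 10}; common: ∅.
  x = 10: f ≡ 0 at y ∈ {6}; g ≡ 0 at y ∈ {3, 9}; common: ∅.
Collecting: common zeros = {(3, 4), (6, 8)}, so the count is 2.
Comparison with the Bézout bound: 2 ≤ 2 = deg(f)·deg(g), as expected for curves with no common component (the bound is attained).


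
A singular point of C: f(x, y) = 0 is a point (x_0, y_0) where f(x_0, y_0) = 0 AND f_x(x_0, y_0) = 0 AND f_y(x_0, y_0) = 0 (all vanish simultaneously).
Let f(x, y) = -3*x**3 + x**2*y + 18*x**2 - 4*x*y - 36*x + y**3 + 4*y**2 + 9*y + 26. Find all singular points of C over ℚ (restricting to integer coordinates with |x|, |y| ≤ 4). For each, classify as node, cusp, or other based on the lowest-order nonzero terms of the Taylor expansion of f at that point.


Singular points: {(2, -1)}; classification: node.

Compute partial derivatives:
  f_x = -9*x**2 + 2*x*y + 36*x - 4*y - 36.
  f_y = x**2 - 4*x + 3*y**2 + 8*y + 9.
Scan x_0 ∈ {−4, ..., 4}. For each x_0, f_y(x_0, y) is a polynomial in y; find its integer roots y ∈ {−4, ..., 4}, then test f_x and f at those candidates.
  x = -4: f_y(-4, y) = 3*y**2 + 8*y + 41; no integer root y with |y| ≤ 4.
  x = -3: f_y(-3, y) = 3*y**2 + 8*y + 30; no integer root y with |y| ≤ 4.
  x = -2: f_y(-2, y) = 3*y**2 + 8*y + 21; no integer root y with |y| ≤ 4.
  x = -1: f_y(-1, y) = 3*y**2 + 8*y + 14; no integer root y with |y| ≤ 4.
  x = 0: f_y(0, y) = 3*y**2 + 8*y + 9; no integer root y with |y| ≤ 4.
  x = 1: f_y(1, y) = 3*y**2 + 8*y + 6; no integer root y with |y| ≤ 4.
  x = 2: f_y(2, y) = 3*y**2 + 8*y + 5; vanishes at y ∈ {-1}. (2, -1): f_x = 0, f = 0 — SINGULAR.
  x = 3: f_y(3, y) = 3*y**2 + 8*y + 6; no integer root y with |y| ≤ 4.
  x = 4: f_y(4, y) = 3*y**2 + 8*y + 9; no integer root y with |y| ≤ 4.
Only singular point on the grid: (2, -1).
Classify: substitute x = 2 + u, y = -1 + v and expand: f = -3*u**3 + u**2*v - u**2 + v**3 + v**2.
No constant or linear terms (consistent with a singular point). Quadratic part: -u**2 + v**2. Cubic part: -3*u**3 + u**2*v + v**3.
The quadratic part v**2 - u**2 = (v − u)(v + u) splits into two distinct linear factors, so there are two distinct tangent lines y − -1 = ±(x − 2) — this is a node (ordinary double point).
Classification: node.
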